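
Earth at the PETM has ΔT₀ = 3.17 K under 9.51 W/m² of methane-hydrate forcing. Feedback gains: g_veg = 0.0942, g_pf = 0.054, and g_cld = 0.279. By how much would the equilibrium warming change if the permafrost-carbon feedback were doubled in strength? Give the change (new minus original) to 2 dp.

Original: g = 0.4272, ΔT = 3.17/(1−0.4272) = 5.5342 K.
With doubled permafrost-carbon: g' = 0.4812, ΔT' = 3.17/(1−0.4812) = 6.1103 K.
Change = 6.1103 − 5.5342 = 0.58 K.

0.58 K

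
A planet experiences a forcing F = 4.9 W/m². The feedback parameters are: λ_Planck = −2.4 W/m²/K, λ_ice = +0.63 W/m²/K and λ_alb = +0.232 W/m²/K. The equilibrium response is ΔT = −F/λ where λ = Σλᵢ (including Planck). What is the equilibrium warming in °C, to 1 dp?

Net feedback parameter λ = (−2.4) + (+0.63) + (+0.232) = -1.538 W/m²/K.
ΔT = −F/λ = −4.9/(-1.538) = 3.2 °C.

3.2 °C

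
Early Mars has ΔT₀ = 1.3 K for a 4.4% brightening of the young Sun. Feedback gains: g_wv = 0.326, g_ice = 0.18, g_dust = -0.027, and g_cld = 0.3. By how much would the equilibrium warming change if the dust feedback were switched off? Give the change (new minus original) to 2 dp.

Original: g = 0.779, ΔT = 1.3/(1−0.779) = 5.8824 K.
Without dust: g' = 0.806, ΔT' = 1.3/(1−0.806) = 6.7010 K.
Change = 6.7010 − 5.8824 = 0.82 K.

0.82 K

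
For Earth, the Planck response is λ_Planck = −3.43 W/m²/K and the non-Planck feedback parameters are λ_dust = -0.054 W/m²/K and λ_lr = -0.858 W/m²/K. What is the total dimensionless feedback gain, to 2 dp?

Convert to gains: g_dust = -0.054/3.43 = -0.01574; g_lr = -0.858/3.43 = -0.2501.
Total gain g = -0.26584.

-0.27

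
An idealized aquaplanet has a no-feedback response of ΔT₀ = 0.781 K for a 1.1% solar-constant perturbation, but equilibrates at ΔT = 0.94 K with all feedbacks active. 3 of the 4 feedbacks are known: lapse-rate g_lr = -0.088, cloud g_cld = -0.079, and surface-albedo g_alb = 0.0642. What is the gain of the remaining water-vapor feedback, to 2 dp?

0.27

Amplification A = ΔT/ΔT₀ = 0.94/0.781 = 1.204.
Total gain g = 1 − 1/A = 1 − 1/1.204 = 0.1694.
Known gains sum to -0.088 − 0.079 + 0.0642 = -0.1028.
g_wv = 0.1694 + 0.1028 = 0.27.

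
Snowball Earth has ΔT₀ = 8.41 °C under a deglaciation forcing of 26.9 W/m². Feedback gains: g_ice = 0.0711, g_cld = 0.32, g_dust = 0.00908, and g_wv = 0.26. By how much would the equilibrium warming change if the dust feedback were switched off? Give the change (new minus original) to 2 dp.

Original: g = 0.66018, ΔT = 8.41/(1−0.66018) = 24.7484 °C.
Without dust: g' = 0.6511, ΔT' = 8.41/(1−0.6511) = 24.1043 °C.
Change = 24.1043 − 24.7484 = -0.64 °C.

-0.64 °C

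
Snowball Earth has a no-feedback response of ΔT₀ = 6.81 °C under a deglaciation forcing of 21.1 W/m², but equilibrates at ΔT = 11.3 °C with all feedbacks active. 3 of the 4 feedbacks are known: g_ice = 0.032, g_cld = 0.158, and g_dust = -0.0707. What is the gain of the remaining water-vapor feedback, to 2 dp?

Amplification A = ΔT/ΔT₀ = 11.3/6.81 = 1.659.
Total gain g = 1 − 1/A = 1 − 1/1.659 = 0.3972.
Known gains sum to 0.032 + 0.158 − 0.0707 = 0.1193.
g_wv = 0.3972 − 0.1193 = 0.28.

0.28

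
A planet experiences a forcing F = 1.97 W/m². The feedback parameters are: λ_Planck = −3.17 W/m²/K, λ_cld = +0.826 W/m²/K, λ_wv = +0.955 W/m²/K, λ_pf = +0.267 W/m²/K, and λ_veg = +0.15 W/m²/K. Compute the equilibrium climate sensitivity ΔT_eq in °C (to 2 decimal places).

Net feedback parameter λ = (−3.17) + (+0.826) + (+0.955) + (+0.267) + (+0.15) = -0.972 W/m²/K.
ΔT = −F/λ = −1.97/(-0.972) = 2.03 °C.

2.03 °C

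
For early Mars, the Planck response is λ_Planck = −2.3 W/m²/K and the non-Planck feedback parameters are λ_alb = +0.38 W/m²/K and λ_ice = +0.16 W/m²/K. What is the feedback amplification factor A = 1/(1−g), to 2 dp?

1.31

Convert to gains: g_alb = 0.38/2.3 = 0.1652; g_ice = 0.16/2.3 = 0.06957.
Total gain g = 0.23477.
A = 1/(1 − 0.23477) = 1.31.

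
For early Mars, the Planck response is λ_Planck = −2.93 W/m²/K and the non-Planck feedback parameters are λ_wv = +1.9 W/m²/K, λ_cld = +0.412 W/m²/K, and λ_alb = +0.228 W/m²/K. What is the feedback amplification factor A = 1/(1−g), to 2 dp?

7.51

Convert to gains: g_wv = 1.9/2.93 = 0.6485; g_cld = 0.412/2.93 = 0.1406; g_alb = 0.228/2.93 = 0.07782.
Total gain g = 0.86692.
A = 1/(1 − 0.86692) = 7.51.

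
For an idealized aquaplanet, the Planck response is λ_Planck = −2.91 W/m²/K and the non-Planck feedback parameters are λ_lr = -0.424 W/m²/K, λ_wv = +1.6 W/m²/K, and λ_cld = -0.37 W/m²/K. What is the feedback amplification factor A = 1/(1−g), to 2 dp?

Convert to gains: g_lr = -0.424/2.91 = -0.1457; g_wv = 1.6/2.91 = 0.5498; g_cld = -0.37/2.91 = -0.1271.
Total gain g = 0.277.
A = 1/(1 − 0.277) = 1.38.

1.38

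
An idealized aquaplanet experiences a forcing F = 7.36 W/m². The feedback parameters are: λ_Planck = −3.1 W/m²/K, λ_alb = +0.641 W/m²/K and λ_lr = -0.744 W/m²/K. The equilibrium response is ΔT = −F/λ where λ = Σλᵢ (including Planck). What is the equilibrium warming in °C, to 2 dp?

2.30 °C

Net feedback parameter λ = (−3.1) + (+0.641) + (-0.744) = -3.203 W/m²/K.
ΔT = −F/λ = −7.36/(-3.203) = 2.30 °C.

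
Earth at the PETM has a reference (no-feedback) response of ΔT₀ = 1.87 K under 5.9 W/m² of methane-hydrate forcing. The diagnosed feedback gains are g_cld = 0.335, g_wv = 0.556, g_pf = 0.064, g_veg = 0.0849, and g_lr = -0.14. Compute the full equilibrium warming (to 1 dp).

Total gain g = 0.335 + 0.556 + 0.064 + 0.0849 − 0.14 = 0.8999.
Amplification A = 1/(1 − 0.8999) = 9.99.
ΔT = 1.87 × 9.99 = 18.7 K.

18.7 K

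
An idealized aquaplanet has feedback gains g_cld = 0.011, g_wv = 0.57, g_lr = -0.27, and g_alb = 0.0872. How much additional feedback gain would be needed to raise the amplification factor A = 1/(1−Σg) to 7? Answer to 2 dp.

Current total gain = 0.3982.
Target gain for A = 7: g* = 1 − 1/7 = 0.8571.
Additional gain needed = 0.8571 − 0.3982 = 0.46.

0.46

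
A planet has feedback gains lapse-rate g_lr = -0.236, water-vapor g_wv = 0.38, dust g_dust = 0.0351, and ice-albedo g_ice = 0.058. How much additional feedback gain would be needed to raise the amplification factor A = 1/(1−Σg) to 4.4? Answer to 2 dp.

Current total gain = 0.2371.
Target gain for A = 4.4: g* = 1 − 1/4.4 = 0.7727.
Additional gain needed = 0.7727 − 0.2371 = 0.54.

0.54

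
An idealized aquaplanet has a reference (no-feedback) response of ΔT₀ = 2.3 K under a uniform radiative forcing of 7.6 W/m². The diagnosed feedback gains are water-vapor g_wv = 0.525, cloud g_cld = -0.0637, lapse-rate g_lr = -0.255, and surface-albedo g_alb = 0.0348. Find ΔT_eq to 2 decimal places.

Total gain g = 0.525 − 0.0637 − 0.255 + 0.0348 = 0.2411.
Amplification A = 1/(1 − 0.2411) = 1.318.
ΔT = 2.3 × 1.318 = 3.03 K.

3.03 K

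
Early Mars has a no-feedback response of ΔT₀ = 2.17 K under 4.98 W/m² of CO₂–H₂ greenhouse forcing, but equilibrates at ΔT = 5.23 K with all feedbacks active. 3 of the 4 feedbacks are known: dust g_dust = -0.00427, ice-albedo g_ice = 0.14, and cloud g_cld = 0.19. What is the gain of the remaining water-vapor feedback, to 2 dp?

0.26

Amplification A = ΔT/ΔT₀ = 5.23/2.17 = 2.41.
Total gain g = 1 − 1/A = 1 − 1/2.41 = 0.5851.
Known gains sum to -0.00427 + 0.14 + 0.19 = 0.32573.
g_wv = 0.5851 − 0.32573 = 0.26.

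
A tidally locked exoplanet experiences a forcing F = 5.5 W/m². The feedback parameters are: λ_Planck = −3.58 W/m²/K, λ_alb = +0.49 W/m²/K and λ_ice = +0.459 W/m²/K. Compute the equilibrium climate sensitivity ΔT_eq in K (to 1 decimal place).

Net feedback parameter λ = (−3.58) + (+0.49) + (+0.459) = -2.631 W/m²/K.
ΔT = −F/λ = −5.5/(-2.631) = 2.1 K.

2.1 K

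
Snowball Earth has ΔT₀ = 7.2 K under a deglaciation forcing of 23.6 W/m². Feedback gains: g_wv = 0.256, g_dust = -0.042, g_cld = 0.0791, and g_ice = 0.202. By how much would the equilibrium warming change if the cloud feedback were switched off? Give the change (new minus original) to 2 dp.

-1.93 K

Original: g = 0.4951, ΔT = 7.2/(1−0.4951) = 14.2602 K.
Without cloud: g' = 0.416, ΔT' = 7.2/(1−0.416) = 12.3288 K.
Change = 12.3288 − 14.2602 = -1.93 K.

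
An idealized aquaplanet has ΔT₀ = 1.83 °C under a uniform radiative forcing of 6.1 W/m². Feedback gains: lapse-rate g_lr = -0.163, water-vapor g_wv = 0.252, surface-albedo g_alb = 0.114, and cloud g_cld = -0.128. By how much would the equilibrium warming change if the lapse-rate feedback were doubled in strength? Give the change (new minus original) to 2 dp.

-0.30 °C

Original: g = 0.075, ΔT = 1.83/(1−0.075) = 1.9784 °C.
With doubled lapse-rate: g' = -0.088, ΔT' = 1.83/(1+0.088) = 1.6820 °C.
Change = 1.6820 − 1.9784 = -0.30 °C.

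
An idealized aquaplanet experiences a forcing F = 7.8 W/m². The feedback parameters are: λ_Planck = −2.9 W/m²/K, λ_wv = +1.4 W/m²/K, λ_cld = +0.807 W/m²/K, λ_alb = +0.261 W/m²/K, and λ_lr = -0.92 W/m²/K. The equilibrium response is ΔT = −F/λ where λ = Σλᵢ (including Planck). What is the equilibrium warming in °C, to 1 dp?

5.8 °C

Net feedback parameter λ = (−2.9) + (+1.4) + (+0.807) + (+0.261) + (-0.92) = -1.352 W/m²/K.
ΔT = −F/λ = −7.8/(-1.352) = 5.8 °C.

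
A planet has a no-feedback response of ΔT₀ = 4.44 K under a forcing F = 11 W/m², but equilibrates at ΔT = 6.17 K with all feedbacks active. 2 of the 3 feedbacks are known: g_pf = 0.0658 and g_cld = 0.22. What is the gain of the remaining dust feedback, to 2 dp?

Amplification A = ΔT/ΔT₀ = 6.17/4.44 = 1.39.
Total gain g = 1 − 1/A = 1 − 1/1.39 = 0.2806.
Known gains sum to 0.0658 + 0.22 = 0.2858.
g_dust = 0.2806 − 0.2858 = -0.01.

-0.01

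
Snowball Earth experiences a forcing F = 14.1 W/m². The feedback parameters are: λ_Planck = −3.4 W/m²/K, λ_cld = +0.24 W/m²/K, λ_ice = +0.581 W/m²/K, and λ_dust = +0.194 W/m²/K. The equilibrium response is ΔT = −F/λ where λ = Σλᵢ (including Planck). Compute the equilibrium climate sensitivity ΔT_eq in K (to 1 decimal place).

5.9 K

Net feedback parameter λ = (−3.4) + (+0.24) + (+0.581) + (+0.194) = -2.385 W/m²/K.
ΔT = −F/λ = −14.1/(-2.385) = 5.9 K.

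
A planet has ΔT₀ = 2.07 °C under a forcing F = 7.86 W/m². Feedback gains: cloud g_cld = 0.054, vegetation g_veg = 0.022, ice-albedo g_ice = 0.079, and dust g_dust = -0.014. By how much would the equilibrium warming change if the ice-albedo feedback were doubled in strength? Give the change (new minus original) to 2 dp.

Original: g = 0.141, ΔT = 2.07/(1−0.141) = 2.4098 °C.
With doubled ice-albedo: g' = 0.22, ΔT' = 2.07/(1−0.22) = 2.6538 °C.
Change = 2.6538 − 2.4098 = 0.24 °C.

0.24 °C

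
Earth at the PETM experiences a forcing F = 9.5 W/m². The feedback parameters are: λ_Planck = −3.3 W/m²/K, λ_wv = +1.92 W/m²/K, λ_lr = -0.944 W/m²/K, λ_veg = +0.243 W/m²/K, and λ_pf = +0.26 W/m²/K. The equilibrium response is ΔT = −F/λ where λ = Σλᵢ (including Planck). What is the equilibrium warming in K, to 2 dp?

5.22 K

Net feedback parameter λ = (−3.3) + (+1.92) + (-0.944) + (+0.243) + (+0.26) = -1.821 W/m²/K.
ΔT = −F/λ = −9.5/(-1.821) = 5.22 K.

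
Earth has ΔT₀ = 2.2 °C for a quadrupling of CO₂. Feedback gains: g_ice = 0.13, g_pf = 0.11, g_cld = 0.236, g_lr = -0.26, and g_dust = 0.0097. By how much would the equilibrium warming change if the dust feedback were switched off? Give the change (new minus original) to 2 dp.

Original: g = 0.2257, ΔT = 2.2/(1−0.2257) = 2.8413 °C.
Without dust: g' = 0.216, ΔT' = 2.2/(1−0.216) = 2.8061 °C.
Change = 2.8061 − 2.8413 = -0.04 °C.

-0.04 °C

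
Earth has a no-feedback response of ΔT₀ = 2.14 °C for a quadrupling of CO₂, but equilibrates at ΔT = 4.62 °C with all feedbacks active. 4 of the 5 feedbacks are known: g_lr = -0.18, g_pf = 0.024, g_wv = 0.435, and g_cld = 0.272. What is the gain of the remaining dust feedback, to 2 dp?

-0.01

Amplification A = ΔT/ΔT₀ = 4.62/2.14 = 2.159.
Total gain g = 1 − 1/A = 1 − 1/2.159 = 0.5368.
Known gains sum to -0.18 + 0.024 + 0.435 + 0.272 = 0.551.
g_dust = 0.5368 − 0.551 = -0.01.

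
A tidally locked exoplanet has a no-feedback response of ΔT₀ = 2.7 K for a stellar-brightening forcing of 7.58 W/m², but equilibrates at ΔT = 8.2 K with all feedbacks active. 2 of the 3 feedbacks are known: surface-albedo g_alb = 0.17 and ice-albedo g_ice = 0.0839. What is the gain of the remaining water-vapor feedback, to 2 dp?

0.42

Amplification A = ΔT/ΔT₀ = 8.2/2.7 = 3.037.
Total gain g = 1 − 1/A = 1 − 1/3.037 = 0.6707.
Known gains sum to 0.17 + 0.0839 = 0.2539.
g_wv = 0.6707 − 0.2539 = 0.42.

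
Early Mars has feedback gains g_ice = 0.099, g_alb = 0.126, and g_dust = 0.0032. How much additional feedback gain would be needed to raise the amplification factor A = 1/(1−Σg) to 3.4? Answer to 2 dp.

0.48

Current total gain = 0.2282.
Target gain for A = 3.4: g* = 1 − 1/3.4 = 0.7059.
Additional gain needed = 0.7059 − 0.2282 = 0.48.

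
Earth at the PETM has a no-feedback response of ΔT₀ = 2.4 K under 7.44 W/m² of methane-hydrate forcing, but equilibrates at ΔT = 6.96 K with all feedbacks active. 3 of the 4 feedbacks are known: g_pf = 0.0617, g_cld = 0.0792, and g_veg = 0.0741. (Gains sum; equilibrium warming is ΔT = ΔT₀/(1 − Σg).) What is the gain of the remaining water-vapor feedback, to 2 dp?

0.44

Amplification A = ΔT/ΔT₀ = 6.96/2.4 = 2.9.
Total gain g = 1 − 1/A = 1 − 1/2.9 = 0.6552.
Known gains sum to 0.0617 + 0.0792 + 0.0741 = 0.215.
g_wv = 0.6552 − 0.215 = 0.44.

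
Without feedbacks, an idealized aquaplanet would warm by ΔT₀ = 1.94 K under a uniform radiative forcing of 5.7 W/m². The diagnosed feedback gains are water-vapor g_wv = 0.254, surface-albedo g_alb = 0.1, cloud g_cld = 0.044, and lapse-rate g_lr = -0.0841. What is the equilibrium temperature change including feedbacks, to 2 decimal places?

Total gain g = 0.254 + 0.1 + 0.044 − 0.0841 = 0.3139.
Amplification A = 1/(1 − 0.3139) = 1.458.
ΔT = 1.94 × 1.458 = 2.83 K.

2.83 K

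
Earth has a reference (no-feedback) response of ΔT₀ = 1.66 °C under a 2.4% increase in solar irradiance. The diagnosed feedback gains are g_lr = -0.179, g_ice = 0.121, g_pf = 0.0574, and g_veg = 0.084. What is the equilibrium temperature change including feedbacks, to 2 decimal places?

1.81 °C

Total gain g = -0.179 + 0.121 + 0.0574 + 0.084 = 0.0834.
Amplification A = 1/(1 − 0.0834) = 1.091.
ΔT = 1.66 × 1.091 = 1.81 °C.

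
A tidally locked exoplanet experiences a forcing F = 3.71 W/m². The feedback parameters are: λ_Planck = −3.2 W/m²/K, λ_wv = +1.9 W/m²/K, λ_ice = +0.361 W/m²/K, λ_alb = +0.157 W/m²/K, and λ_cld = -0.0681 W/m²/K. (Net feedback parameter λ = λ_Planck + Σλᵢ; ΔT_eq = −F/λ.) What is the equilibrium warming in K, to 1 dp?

Net feedback parameter λ = (−3.2) + (+1.9) + (+0.361) + (+0.157) + (-0.0681) = -0.8501 W/m²/K.
ΔT = −F/λ = −3.71/(-0.8501) = 4.4 K.

4.4 K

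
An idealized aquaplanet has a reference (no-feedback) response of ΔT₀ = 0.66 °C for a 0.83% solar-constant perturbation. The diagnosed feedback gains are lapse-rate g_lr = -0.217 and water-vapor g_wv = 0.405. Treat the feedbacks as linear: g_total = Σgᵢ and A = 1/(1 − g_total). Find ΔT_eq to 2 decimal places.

0.81 °C

Total gain g = -0.217 + 0.405 = 0.188.
Amplification A = 1/(1 − 0.188) = 1.232.
ΔT = 0.66 × 1.232 = 0.81 °C.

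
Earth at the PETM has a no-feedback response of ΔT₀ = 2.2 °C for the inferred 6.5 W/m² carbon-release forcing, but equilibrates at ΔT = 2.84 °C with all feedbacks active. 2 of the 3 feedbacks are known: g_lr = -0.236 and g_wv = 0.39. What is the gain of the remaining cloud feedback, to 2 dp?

0.07

Amplification A = ΔT/ΔT₀ = 2.84/2.2 = 1.291.
Total gain g = 1 − 1/A = 1 − 1/1.291 = 0.2254.
Known gains sum to -0.236 + 0.39 = 0.154.
g_cld = 0.2254 − 0.154 = 0.07.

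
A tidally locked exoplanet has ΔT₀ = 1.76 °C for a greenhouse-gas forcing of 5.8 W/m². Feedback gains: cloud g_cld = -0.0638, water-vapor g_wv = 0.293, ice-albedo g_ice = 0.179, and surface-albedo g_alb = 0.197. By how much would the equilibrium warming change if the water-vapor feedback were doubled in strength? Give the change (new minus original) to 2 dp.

12.83 °C

Original: g = 0.6052, ΔT = 1.76/(1−0.6052) = 4.4580 °C.
With doubled water-vapor: g' = 0.8982, ΔT' = 1.76/(1−0.8982) = 17.2888 °C.
Change = 17.2888 − 4.4580 = 12.83 °C.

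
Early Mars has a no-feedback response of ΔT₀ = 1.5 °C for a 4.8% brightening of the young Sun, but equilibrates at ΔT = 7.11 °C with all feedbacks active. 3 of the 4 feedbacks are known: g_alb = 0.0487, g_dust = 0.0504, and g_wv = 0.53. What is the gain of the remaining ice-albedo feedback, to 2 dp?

Amplification A = ΔT/ΔT₀ = 7.11/1.5 = 4.74.
Total gain g = 1 − 1/A = 1 − 1/4.74 = 0.789.
Known gains sum to 0.0487 + 0.0504 + 0.53 = 0.6291.
g_ice = 0.789 − 0.6291 = 0.16.

0.16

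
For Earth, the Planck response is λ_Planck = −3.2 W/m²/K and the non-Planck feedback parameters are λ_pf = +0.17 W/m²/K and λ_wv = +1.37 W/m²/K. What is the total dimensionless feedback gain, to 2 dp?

Convert to gains: g_pf = 0.17/3.2 = 0.05312; g_wv = 1.37/3.2 = 0.4281.
Total gain g = 0.48122.

0.48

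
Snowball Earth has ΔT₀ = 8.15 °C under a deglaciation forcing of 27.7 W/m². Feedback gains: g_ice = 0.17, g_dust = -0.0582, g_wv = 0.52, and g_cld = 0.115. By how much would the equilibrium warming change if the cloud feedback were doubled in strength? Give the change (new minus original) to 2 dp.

Original: g = 0.7468, ΔT = 8.15/(1−0.7468) = 32.1880 °C.
With doubled cloud: g' = 0.8618, ΔT' = 8.15/(1−0.8618) = 58.9725 °C.
Change = 58.9725 − 32.1880 = 26.78 °C.

26.78 °C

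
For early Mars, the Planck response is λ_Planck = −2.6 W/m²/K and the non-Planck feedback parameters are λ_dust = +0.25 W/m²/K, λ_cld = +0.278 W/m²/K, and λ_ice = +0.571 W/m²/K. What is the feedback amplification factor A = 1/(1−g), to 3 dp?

1.732

Convert to gains: g_dust = 0.25/2.6 = 0.09615; g_cld = 0.278/2.6 = 0.1069; g_ice = 0.571/2.6 = 0.2196.
Total gain g = 0.42265.
A = 1/(1 − 0.42265) = 1.732.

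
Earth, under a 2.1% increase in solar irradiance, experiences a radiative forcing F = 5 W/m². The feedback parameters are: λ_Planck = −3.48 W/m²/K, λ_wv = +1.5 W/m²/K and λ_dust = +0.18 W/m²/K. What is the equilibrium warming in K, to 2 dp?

Net feedback parameter λ = (−3.48) + (+1.5) + (+0.18) = -1.8 W/m²/K.
ΔT = −F/λ = −5/(-1.8) = 2.78 K.

2.78 K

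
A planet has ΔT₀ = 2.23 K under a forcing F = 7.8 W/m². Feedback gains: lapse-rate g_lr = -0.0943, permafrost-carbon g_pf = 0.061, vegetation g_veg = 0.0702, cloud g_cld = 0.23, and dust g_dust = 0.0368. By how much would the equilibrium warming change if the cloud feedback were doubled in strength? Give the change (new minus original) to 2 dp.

Original: g = 0.3037, ΔT = 2.23/(1−0.3037) = 3.2026 K.
With doubled cloud: g' = 0.5337, ΔT' = 2.23/(1−0.5337) = 4.7823 K.
Change = 4.7823 − 3.2026 = 1.58 K.

1.58 K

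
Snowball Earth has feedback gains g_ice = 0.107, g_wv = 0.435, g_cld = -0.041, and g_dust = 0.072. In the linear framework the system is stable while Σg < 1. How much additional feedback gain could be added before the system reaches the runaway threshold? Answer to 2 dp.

0.43

Current total gain = 0.107 + 0.435 − 0.041 + 0.072 = 0.573.
Margin to runaway = 1 − 0.573 = 0.43.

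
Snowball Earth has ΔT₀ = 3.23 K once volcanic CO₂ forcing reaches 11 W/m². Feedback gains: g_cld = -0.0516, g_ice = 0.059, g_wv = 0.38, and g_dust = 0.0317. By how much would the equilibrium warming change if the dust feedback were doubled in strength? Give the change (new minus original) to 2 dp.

Original: g = 0.4191, ΔT = 3.23/(1−0.4191) = 5.5603 K.
With doubled dust: g' = 0.4508, ΔT' = 3.23/(1−0.4508) = 5.8813 K.
Change = 5.8813 − 5.5603 = 0.32 K.

0.32 K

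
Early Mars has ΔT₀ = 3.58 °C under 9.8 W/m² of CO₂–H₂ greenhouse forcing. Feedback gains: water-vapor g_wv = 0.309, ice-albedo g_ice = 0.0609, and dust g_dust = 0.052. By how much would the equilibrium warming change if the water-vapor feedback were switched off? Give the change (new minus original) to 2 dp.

-2.16 °C

Original: g = 0.4219, ΔT = 3.58/(1−0.4219) = 6.1927 °C.
Without water-vapor: g' = 0.1129, ΔT' = 3.58/(1−0.1129) = 4.0356 °C.
Change = 4.0356 − 6.1927 = -2.16 °C.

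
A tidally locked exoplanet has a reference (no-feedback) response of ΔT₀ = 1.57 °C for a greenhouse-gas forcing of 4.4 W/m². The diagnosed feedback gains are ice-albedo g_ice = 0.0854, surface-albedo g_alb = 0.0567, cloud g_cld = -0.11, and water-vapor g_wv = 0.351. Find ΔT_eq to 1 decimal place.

Total gain g = 0.0854 + 0.0567 − 0.11 + 0.351 = 0.3831.
Amplification A = 1/(1 − 0.3831) = 1.621.
ΔT = 1.57 × 1.621 = 2.5 °C.

2.5 °C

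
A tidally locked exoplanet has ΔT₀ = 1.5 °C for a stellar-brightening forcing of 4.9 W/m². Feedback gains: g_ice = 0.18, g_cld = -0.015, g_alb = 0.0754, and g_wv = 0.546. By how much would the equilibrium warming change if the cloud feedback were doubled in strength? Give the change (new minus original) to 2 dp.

Original: g = 0.7864, ΔT = 1.5/(1−0.7864) = 7.0225 °C.
With doubled cloud: g' = 0.7714, ΔT' = 1.5/(1−0.7714) = 6.5617 °C.
Change = 6.5617 − 7.0225 = -0.46 °C.

-0.46 °C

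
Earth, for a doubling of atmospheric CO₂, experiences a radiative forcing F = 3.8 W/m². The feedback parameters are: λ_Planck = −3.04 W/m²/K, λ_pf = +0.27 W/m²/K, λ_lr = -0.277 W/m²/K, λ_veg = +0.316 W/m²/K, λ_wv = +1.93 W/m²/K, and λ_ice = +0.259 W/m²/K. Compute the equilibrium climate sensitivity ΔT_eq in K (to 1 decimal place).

Net feedback parameter λ = (−3.04) + (+0.27) + (-0.277) + (+0.316) + (+1.93) + (+0.259) = -0.542 W/m²/K.
ΔT = −F/λ = −3.8/(-0.542) = 7.0 K.

7.0 K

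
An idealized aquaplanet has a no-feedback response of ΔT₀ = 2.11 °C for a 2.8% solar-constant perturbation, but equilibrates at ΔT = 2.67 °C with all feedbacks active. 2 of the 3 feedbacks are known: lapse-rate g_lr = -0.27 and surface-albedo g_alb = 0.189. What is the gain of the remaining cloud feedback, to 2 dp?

0.29

Amplification A = ΔT/ΔT₀ = 2.67/2.11 = 1.265.
Total gain g = 1 − 1/A = 1 − 1/1.265 = 0.2095.
Known gains sum to -0.27 + 0.189 = -0.081.
g_cld = 0.2095 + 0.081 = 0.29.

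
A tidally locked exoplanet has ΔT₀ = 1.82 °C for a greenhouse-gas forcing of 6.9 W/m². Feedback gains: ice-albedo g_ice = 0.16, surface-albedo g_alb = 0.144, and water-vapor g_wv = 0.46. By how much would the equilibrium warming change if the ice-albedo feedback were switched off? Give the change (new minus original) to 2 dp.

Original: g = 0.764, ΔT = 1.82/(1−0.764) = 7.7119 °C.
Without ice-albedo: g' = 0.604, ΔT' = 1.82/(1−0.604) = 4.5960 °C.
Change = 4.5960 − 7.7119 = -3.12 °C.

-3.12 °C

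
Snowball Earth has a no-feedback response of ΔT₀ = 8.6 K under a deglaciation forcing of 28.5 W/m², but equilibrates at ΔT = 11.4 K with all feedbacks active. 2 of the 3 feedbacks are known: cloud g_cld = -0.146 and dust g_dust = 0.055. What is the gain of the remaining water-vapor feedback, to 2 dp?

Amplification A = ΔT/ΔT₀ = 11.4/8.6 = 1.326.
Total gain g = 1 − 1/A = 1 − 1/1.326 = 0.2459.
Known gains sum to -0.146 + 0.055 = -0.091.
g_wv = 0.2459 + 0.091 = 0.34.

0.34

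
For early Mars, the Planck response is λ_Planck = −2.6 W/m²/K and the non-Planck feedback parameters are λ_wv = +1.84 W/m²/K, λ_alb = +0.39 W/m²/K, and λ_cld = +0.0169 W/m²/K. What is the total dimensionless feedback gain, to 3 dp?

0.864

Convert to gains: g_wv = 1.84/2.6 = 0.7077; g_alb = 0.39/2.6 = 0.15; g_cld = 0.0169/2.6 = 0.0065.
Total gain g = 0.8642.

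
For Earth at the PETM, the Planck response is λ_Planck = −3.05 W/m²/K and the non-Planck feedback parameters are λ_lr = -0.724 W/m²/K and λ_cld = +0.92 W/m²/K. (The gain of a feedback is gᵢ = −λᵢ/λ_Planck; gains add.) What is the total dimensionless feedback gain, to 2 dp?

0.06

Convert to gains: g_lr = -0.724/3.05 = -0.2374; g_cld = 0.92/3.05 = 0.3016.
Total gain g = 0.0642.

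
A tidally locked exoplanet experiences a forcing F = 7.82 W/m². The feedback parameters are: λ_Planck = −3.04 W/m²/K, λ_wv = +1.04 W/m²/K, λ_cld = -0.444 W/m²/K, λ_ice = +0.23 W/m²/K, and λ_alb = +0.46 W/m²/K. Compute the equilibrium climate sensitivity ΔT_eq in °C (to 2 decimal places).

Net feedback parameter λ = (−3.04) + (+1.04) + (-0.444) + (+0.23) + (+0.46) = -1.754 W/m²/K.
ΔT = −F/λ = −7.82/(-1.754) = 4.46 °C.

4.46 °C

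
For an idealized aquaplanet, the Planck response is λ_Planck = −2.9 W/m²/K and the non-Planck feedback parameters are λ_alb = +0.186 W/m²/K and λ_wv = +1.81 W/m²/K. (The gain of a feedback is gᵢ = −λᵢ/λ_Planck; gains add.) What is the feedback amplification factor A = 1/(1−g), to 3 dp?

Convert to gains: g_alb = 0.186/2.9 = 0.06414; g_wv = 1.81/2.9 = 0.6241.
Total gain g = 0.68824.
A = 1/(1 − 0.68824) = 3.208.

3.208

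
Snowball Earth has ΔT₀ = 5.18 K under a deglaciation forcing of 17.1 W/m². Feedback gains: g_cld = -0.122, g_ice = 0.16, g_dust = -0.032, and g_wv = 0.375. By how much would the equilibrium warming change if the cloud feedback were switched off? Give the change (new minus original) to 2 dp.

Original: g = 0.381, ΔT = 5.18/(1−0.381) = 8.3683 K.
Without cloud: g' = 0.503, ΔT' = 5.18/(1−0.503) = 10.4225 K.
Change = 10.4225 − 8.3683 = 2.05 K.

2.05 K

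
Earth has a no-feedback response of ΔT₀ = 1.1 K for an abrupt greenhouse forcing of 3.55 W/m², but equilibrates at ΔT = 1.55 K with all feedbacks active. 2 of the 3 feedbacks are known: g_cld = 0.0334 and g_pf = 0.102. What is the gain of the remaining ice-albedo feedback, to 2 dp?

0.15

Amplification A = ΔT/ΔT₀ = 1.55/1.1 = 1.409.
Total gain g = 1 − 1/A = 1 − 1/1.409 = 0.2903.
Known gains sum to 0.0334 + 0.102 = 0.1354.
g_ice = 0.2903 − 0.1354 = 0.15.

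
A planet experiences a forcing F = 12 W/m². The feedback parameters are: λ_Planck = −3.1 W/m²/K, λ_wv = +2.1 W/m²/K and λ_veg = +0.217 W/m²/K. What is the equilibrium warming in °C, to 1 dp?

15.3 °C

Net feedback parameter λ = (−3.1) + (+2.1) + (+0.217) = -0.783 W/m²/K.
ΔT = −F/λ = −12/(-0.783) = 15.3 °C.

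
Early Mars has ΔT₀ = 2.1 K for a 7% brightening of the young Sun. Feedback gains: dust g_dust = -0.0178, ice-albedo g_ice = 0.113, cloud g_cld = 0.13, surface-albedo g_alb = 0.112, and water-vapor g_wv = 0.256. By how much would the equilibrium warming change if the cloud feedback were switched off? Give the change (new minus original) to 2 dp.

Original: g = 0.5932, ΔT = 2.1/(1−0.5932) = 5.1622 K.
Without cloud: g' = 0.4632, ΔT' = 2.1/(1−0.4632) = 3.9121 K.
Change = 3.9121 − 5.1622 = -1.25 K.

-1.25 K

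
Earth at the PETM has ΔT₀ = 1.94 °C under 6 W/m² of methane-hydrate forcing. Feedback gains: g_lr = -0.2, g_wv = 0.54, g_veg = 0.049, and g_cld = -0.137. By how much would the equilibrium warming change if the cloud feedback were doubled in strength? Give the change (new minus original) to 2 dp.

Original: g = 0.252, ΔT = 1.94/(1−0.252) = 2.5936 °C.
With doubled cloud: g' = 0.115, ΔT' = 1.94/(1−0.115) = 2.1921 °C.
Change = 2.1921 − 2.5936 = -0.40 °C.

-0.40 °C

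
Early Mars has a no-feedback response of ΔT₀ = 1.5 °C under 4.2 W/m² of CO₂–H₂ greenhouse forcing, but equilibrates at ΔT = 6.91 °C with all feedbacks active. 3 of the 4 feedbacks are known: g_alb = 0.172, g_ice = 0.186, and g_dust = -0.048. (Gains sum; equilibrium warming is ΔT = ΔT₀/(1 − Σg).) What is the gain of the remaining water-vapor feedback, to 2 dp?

Amplification A = ΔT/ΔT₀ = 6.91/1.5 = 4.607.
Total gain g = 1 − 1/A = 1 − 1/4.607 = 0.7829.
Known gains sum to 0.172 + 0.186 − 0.048 = 0.31.
g_wv = 0.7829 − 0.31 = 0.47.

0.47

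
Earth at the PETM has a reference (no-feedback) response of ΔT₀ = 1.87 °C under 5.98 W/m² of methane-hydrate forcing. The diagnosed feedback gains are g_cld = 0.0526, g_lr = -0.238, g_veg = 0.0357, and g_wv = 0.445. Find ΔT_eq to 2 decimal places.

2.65 °C

Total gain g = 0.0526 − 0.238 + 0.0357 + 0.445 = 0.2953.
Amplification A = 1/(1 − 0.2953) = 1.419.
ΔT = 1.87 × 1.419 = 2.65 °C.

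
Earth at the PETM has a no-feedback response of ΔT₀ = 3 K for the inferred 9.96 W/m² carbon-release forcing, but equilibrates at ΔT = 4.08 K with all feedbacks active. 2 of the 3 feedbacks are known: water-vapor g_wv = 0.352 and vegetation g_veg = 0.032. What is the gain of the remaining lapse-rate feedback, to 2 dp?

-0.12

Amplification A = ΔT/ΔT₀ = 4.08/3 = 1.36.
Total gain g = 1 − 1/A = 1 − 1/1.36 = 0.2647.
Known gains sum to 0.352 + 0.032 = 0.384.
g_lr = 0.2647 − 0.384 = -0.12.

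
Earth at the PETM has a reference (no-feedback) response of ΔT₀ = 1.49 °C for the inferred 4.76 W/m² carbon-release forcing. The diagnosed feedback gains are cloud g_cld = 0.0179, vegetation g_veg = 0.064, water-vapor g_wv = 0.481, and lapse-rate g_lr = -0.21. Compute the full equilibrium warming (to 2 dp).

Total gain g = 0.0179 + 0.064 + 0.481 − 0.21 = 0.3529.
Amplification A = 1/(1 − 0.3529) = 1.545.
ΔT = 1.49 × 1.545 = 2.30 °C.

2.30 °C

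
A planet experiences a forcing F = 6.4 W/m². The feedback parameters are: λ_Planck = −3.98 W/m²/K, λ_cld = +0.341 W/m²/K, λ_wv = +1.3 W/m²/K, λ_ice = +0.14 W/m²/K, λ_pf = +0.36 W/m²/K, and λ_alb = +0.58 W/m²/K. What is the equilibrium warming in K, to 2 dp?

5.08 K

Net feedback parameter λ = (−3.98) + (+0.341) + (+1.3) + (+0.14) + (+0.36) + (+0.58) = -1.259 W/m²/K.
ΔT = −F/λ = −6.4/(-1.259) = 5.08 K.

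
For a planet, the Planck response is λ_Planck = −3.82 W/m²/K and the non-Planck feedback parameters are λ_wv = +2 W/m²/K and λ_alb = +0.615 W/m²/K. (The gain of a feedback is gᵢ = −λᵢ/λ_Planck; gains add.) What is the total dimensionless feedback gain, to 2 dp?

Convert to gains: g_wv = 2/3.82 = 0.5236; g_alb = 0.615/3.82 = 0.161.
Total gain g = 0.6846.

0.68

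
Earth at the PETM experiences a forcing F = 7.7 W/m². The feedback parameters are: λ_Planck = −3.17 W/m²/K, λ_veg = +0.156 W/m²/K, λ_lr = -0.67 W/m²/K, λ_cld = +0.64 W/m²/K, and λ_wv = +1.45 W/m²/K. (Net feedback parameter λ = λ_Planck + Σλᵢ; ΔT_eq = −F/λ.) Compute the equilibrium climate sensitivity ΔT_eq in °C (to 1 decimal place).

Net feedback parameter λ = (−3.17) + (+0.156) + (-0.67) + (+0.64) + (+1.45) = -1.594 W/m²/K.
ΔT = −F/λ = −7.7/(-1.594) = 4.8 °C.

4.8 °C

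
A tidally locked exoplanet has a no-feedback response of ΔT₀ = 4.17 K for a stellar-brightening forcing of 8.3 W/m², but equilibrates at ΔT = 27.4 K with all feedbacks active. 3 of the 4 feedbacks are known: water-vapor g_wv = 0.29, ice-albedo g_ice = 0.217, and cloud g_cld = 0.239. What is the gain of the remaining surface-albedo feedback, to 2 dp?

Amplification A = ΔT/ΔT₀ = 27.4/4.17 = 6.571.
Total gain g = 1 − 1/A = 1 − 1/6.571 = 0.8478.
Known gains sum to 0.29 + 0.217 + 0.239 = 0.746.
g_alb = 0.8478 − 0.746 = 0.10.

0.10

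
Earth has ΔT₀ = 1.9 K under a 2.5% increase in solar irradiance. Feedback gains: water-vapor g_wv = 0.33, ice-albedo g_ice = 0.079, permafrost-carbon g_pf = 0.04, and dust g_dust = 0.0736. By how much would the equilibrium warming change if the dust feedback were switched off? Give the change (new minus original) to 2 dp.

-0.53 K

Original: g = 0.5226, ΔT = 1.9/(1−0.5226) = 3.9799 K.
Without dust: g' = 0.449, ΔT' = 1.9/(1−0.449) = 3.4483 K.
Change = 3.4483 − 3.9799 = -0.53 K.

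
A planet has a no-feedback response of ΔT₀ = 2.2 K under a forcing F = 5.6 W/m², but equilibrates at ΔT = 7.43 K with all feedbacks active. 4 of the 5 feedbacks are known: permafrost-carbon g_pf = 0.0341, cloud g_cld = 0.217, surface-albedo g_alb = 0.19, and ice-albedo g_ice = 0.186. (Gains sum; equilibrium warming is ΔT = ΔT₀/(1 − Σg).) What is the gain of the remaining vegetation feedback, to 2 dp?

0.08

Amplification A = ΔT/ΔT₀ = 7.43/2.2 = 3.377.
Total gain g = 1 − 1/A = 1 − 1/3.377 = 0.7039.
Known gains sum to 0.0341 + 0.217 + 0.19 + 0.186 = 0.6271.
g_veg = 0.7039 − 0.6271 = 0.08.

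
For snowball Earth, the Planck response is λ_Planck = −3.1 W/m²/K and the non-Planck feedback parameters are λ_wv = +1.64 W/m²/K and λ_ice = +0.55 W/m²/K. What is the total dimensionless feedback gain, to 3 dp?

Convert to gains: g_wv = 1.64/3.1 = 0.529; g_ice = 0.55/3.1 = 0.1774.
Total gain g = 0.7064.

0.706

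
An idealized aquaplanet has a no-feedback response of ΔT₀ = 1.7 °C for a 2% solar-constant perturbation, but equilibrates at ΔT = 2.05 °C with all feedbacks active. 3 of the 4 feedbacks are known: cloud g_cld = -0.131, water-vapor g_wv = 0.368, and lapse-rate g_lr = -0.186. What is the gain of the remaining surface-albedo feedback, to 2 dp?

Amplification A = ΔT/ΔT₀ = 2.05/1.7 = 1.206.
Total gain g = 1 − 1/A = 1 − 1/1.206 = 0.1708.
Known gains sum to -0.131 + 0.368 − 0.186 = 0.051.
g_alb = 0.1708 − 0.051 = 0.12.

0.12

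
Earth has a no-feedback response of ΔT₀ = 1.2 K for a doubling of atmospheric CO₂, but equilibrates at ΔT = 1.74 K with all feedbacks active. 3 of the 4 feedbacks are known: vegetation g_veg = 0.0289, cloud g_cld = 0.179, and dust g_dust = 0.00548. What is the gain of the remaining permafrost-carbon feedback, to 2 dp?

0.10

Amplification A = ΔT/ΔT₀ = 1.74/1.2 = 1.45.
Total gain g = 1 − 1/A = 1 − 1/1.45 = 0.3103.
Known gains sum to 0.0289 + 0.179 + 0.00548 = 0.21338.
g_pf = 0.3103 − 0.21338 = 0.10.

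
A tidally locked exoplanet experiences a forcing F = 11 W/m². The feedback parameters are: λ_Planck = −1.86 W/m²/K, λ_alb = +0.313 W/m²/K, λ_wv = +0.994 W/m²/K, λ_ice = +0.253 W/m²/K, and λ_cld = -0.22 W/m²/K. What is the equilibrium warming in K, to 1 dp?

Net feedback parameter λ = (−1.86) + (+0.313) + (+0.994) + (+0.253) + (-0.22) = -0.52 W/m²/K.
ΔT = −F/λ = −11/(-0.52) = 21.2 K.

21.2 K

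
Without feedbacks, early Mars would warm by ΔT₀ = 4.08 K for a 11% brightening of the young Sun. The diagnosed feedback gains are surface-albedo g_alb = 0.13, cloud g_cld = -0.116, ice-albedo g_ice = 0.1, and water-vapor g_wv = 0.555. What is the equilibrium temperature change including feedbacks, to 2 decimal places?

Total gain g = 0.13 − 0.116 + 0.1 + 0.555 = 0.669.
Amplification A = 1/(1 − 0.669) = 3.021.
ΔT = 4.08 × 3.021 = 12.33 K.

12.33 K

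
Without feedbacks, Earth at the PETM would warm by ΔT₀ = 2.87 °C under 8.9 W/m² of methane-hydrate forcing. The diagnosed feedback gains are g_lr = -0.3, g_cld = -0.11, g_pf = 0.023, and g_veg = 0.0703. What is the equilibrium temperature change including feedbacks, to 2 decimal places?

Total gain g = -0.3 − 0.11 + 0.023 + 0.0703 = -0.3167.
Amplification A = 1/(1 + 0.3167) = 0.7595.
ΔT = 2.87 × 0.7595 = 2.18 °C.

2.18 °C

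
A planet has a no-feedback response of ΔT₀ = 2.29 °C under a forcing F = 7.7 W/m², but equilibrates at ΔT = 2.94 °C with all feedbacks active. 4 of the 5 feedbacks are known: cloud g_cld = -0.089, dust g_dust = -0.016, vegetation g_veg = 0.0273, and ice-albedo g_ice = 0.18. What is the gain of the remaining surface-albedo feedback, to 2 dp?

0.12

Amplification A = ΔT/ΔT₀ = 2.94/2.29 = 1.284.
Total gain g = 1 − 1/A = 1 − 1/1.284 = 0.2212.
Known gains sum to -0.089 − 0.016 + 0.0273 + 0.18 = 0.1023.
g_alb = 0.2212 − 0.1023 = 0.12.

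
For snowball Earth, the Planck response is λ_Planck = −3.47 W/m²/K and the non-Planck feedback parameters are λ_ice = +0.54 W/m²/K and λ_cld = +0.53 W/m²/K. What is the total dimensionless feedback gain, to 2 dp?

0.31

Convert to gains: g_ice = 0.54/3.47 = 0.1556; g_cld = 0.53/3.47 = 0.1527.
Total gain g = 0.3083.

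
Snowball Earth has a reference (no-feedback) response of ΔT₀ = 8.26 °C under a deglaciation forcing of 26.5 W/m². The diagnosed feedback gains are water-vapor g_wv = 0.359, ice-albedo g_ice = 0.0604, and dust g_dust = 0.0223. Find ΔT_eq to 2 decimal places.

14.79 °C

Total gain g = 0.359 + 0.0604 + 0.0223 = 0.4417.
Amplification A = 1/(1 − 0.4417) = 1.791.
ΔT = 8.26 × 1.791 = 14.79 °C.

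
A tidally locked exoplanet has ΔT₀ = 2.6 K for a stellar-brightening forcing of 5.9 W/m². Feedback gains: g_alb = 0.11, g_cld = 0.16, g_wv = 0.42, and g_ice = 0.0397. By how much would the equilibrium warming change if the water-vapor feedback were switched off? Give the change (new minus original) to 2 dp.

Original: g = 0.7297, ΔT = 2.6/(1−0.7297) = 9.6189 K.
Without water-vapor: g' = 0.3097, ΔT' = 2.6/(1−0.3097) = 3.7665 K.
Change = 3.7665 − 9.6189 = -5.85 K.

-5.85 K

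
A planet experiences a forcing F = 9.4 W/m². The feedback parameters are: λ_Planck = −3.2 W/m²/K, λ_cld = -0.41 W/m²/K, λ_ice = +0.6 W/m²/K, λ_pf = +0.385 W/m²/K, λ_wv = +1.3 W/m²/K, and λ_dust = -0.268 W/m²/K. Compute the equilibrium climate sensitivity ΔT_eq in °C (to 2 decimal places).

Net feedback parameter λ = (−3.2) + (-0.41) + (+0.6) + (+0.385) + (+1.3) + (-0.268) = -1.593 W/m²/K.
ΔT = −F/λ = −9.4/(-1.593) = 5.90 °C.

5.90 °C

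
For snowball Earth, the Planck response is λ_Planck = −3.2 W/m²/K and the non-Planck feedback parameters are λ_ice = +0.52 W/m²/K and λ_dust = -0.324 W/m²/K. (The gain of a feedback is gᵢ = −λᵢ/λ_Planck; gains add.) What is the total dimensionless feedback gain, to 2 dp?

Convert to gains: g_ice = 0.52/3.2 = 0.1625; g_dust = -0.324/3.2 = -0.1012.
Total gain g = 0.0613.

0.06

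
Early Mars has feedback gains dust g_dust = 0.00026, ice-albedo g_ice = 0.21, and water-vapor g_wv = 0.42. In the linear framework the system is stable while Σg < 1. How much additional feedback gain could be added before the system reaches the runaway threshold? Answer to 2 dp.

Current total gain = 0.00026 + 0.21 + 0.42 = 0.63026.
Margin to runaway = 1 − 0.63026 = 0.37.

0.37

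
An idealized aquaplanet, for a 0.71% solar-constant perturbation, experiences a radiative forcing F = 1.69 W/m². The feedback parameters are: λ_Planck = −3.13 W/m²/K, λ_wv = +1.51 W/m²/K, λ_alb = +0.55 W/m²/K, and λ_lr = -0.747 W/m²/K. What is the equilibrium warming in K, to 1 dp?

0.9 K

Net feedback parameter λ = (−3.13) + (+1.51) + (+0.55) + (-0.747) = -1.817 W/m²/K.
ΔT = −F/λ = −1.69/(-1.817) = 0.9 K.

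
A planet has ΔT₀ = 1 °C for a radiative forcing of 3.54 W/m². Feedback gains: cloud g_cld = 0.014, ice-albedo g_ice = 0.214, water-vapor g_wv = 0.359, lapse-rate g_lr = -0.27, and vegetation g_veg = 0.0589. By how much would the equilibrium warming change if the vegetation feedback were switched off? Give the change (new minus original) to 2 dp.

Original: g = 0.3759, ΔT = 1/(1−0.3759) = 1.6023 °C.
Without vegetation: g' = 0.317, ΔT' = 1/(1−0.317) = 1.4641 °C.
Change = 1.4641 − 1.6023 = -0.14 °C.

-0.14 °C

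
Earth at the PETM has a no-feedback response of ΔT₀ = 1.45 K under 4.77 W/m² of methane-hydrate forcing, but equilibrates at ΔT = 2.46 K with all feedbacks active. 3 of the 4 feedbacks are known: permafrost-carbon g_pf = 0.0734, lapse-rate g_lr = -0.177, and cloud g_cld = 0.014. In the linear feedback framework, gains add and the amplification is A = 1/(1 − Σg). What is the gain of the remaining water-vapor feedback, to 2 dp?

0.50

Amplification A = ΔT/ΔT₀ = 2.46/1.45 = 1.697.
Total gain g = 1 − 1/A = 1 − 1/1.697 = 0.4107.
Known gains sum to 0.0734 − 0.177 + 0.014 = -0.0896.
g_wv = 0.4107 + 0.0896 = 0.50.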